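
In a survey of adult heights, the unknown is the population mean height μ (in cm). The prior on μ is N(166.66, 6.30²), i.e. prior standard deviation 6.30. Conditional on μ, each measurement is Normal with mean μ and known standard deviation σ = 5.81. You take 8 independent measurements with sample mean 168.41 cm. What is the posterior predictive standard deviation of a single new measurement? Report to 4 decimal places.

6.1294

For Normal data with known variance σ², a Normal(μ₀, σ₀²) prior on μ is conjugate. Posterior precision = 1/σ₀² + n/σ²; posterior mean is the precision-weighted average of μ₀ and x̄.
σ₀² = 6.30² = 39.69, σ² = 5.81² = 33.7561; σ² + n·σ₀² = 33.7561 + 8·39.69 = 351.2761.
Posterior precision = 1/σ₀² + n/σ² = 1/39.69 + 8/33.7561 = (σ² + n·σ₀²)/(σ₀²σ²) = 351.2761/(39.69·33.7561); posterior variance σₙ² = σ₀²σ²/(σ² + n·σ₀²) = 39.69·33.7561/351.2761 = 3.814036.
Predictive variance for one new observation = σₙ² + σ² = 39.69·33.7561/351.2761 + 33.7561 = σ²·(σ₀² + 351.2761)/351.2761 = 33.7561·390.9661/351.2761 = 37.570136; SD = √(33.7561·390.9661/351.2761) = 6.1294.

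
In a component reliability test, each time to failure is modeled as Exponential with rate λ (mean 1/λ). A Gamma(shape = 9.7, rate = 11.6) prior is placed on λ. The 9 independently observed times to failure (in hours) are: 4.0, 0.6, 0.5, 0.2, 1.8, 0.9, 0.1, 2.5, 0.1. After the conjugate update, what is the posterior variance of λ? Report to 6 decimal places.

0.037604

With a Gamma(shape α, rate β) prior on the exponential rate λ, the posterior after n observations with total T = Σxᵢ is Gamma(α+n, β+T).
Sum of observations T = 10.7 hours; n = 9.
Posterior: Gamma(9.7+9, 11.6+10.7) = Gamma(18.7, 22.3).
Var = α/β² = 0.037604.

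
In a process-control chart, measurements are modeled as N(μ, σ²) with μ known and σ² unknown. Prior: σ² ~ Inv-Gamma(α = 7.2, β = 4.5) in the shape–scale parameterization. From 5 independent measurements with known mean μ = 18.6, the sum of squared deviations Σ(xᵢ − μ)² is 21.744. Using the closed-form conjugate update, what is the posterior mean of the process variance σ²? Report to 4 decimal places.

With known mean μ and an Inverse-Gamma(α, β) prior on σ², the Normal likelihood is conjugate: posterior is Inv-Gamma(α + n/2, β + Σ(xᵢ−μ)²/2).
Posterior: Inv-Gamma(7.2 + 5/2, 4.5 + 21.744/2) = Inv-Gamma(9.70, 15.3720).
E[σ²|data] = β/(α−1) = 15.3720/8.70 = 1.7669.

1.7669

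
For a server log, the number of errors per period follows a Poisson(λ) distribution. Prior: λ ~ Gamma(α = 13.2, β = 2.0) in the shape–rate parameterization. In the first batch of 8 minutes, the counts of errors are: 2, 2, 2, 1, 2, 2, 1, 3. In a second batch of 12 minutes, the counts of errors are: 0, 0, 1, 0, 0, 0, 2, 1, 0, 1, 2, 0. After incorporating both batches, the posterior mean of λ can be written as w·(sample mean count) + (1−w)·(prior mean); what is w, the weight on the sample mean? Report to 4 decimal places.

With a Gamma(shape α, rate β) prior, the Poisson likelihood is conjugate: the posterior is Gamma(α + ΣXᵢ, β + n).
Total number of minutes: n = 8 + 12 = 20.
Posterior mean = (α₀+S)/(β₀+n) = [n/(β₀+n)]·(S/n) + [β₀/(β₀+n)]·(α₀/β₀), so only n and β₀ enter the weight.
Weight on data w = n/(β₀+n) = 20/(2.0+20) = 20/22.0 = 0.9091.

0.9091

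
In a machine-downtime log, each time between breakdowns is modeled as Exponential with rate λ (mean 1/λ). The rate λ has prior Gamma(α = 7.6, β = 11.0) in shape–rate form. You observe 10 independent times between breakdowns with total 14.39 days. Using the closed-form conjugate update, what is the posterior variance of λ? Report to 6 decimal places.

0.027302

With a Gamma(shape α, rate β) prior on the exponential rate λ, the posterior after n observations with total T = Σxᵢ is Gamma(α+n, β+T).
Posterior: Gamma(7.6+10, 11.0+14.39) = Gamma(17.6, 25.39).
Var = α/β² = 0.027302.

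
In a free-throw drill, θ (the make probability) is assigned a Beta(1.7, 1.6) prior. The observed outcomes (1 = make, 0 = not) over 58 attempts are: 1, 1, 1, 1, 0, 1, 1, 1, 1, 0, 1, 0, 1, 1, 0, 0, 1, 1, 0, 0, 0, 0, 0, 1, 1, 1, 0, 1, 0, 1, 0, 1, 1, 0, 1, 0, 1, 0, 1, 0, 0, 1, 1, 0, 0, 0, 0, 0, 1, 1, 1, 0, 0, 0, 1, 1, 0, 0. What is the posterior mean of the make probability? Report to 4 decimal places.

The Beta prior is conjugate to a Binomial/Bernoulli likelihood; the update adds successes to α and failures to β.
Posterior: Beta(α+k, β+n−k) = Beta(1.7+30, 1.6+28) = Beta(31.7, 29.6).
Posterior mean = α/(α+β) = 31.7/61.3 = 0.5171.

0.5171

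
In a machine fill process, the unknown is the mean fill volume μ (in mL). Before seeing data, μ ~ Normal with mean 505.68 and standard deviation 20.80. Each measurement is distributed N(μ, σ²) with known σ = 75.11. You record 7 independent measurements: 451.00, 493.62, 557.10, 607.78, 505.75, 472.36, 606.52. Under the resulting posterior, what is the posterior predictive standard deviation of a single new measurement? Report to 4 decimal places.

For Normal data with known variance σ², a Normal(μ₀, σ₀²) prior on μ is conjugate. Posterior precision = 1/σ₀² + n/σ²; posterior mean is the precision-weighted average of μ₀ and x̄.
σ₀² = 20.80² = 432.64, σ² = 75.11² = 5641.5121; σ² + n·σ₀² = 5641.5121 + 7·432.64 = 8669.9921.
Posterior precision = 1/σ₀² + n/σ² = 1/432.64 + 7/5641.5121 = (σ² + n·σ₀²)/(σ₀²σ²) = 8669.9921/(432.64·5641.5121); posterior variance σₙ² = σ₀²σ²/(σ² + n·σ₀²) = 432.64·5641.5121/8669.9921 = 281.516265.
Predictive variance for one new observation = σₙ² + σ² = 432.64·5641.5121/8669.9921 + 5641.5121 = σ²·(σ₀² + 8669.9921)/8669.9921 = 5641.5121·9102.6321/8669.9921 = 5923.028365; SD = √(5641.5121·9102.6321/8669.9921) = 76.9612.

76.9612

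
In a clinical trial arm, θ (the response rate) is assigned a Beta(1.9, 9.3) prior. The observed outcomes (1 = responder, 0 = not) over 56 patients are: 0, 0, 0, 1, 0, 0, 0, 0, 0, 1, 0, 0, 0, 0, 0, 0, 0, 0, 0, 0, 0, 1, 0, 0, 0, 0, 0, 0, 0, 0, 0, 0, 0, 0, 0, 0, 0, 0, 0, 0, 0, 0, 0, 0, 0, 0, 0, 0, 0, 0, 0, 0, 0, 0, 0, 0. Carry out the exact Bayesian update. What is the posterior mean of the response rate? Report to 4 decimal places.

The Beta prior is conjugate to a Binomial/Bernoulli likelihood; the update adds successes to α and failures to β.
Posterior: Beta(α+k, β+n−k) = Beta(1.9+3, 9.3+53) = Beta(4.9, 62.3).
Posterior mean = α/(α+β) = 4.9/67.2 = 0.0729.

0.0729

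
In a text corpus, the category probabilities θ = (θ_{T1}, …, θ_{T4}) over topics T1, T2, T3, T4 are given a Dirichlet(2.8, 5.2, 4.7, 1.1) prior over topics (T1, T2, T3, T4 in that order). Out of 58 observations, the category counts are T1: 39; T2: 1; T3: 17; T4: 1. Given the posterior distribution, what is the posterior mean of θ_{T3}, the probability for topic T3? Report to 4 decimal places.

The Dirichlet prior is conjugate to the Multinomial likelihood: each posterior αⱼ = prior αⱼ + observed count nⱼ.
Posterior concentration: (41.8, 6.2, 21.7, 2.1), total = 71.8.
E[θ_{T3}|data] = α_{T3}/Σα = 21.7/71.8 = 0.3022.

0.3022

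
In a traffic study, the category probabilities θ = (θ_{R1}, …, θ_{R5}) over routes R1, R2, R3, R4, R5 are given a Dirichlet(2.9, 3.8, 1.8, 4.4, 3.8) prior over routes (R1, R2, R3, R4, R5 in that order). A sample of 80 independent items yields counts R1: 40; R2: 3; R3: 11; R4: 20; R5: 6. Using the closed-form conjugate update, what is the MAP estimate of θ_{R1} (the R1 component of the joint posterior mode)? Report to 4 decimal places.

0.4569

The Dirichlet prior is conjugate to the Multinomial likelihood: each posterior αⱼ = prior αⱼ + observed count nⱼ.
Posterior concentration: (42.9, 6.8, 12.8, 24.4, 9.8), total = 96.7.
Joint mode component: (α_{R1}−1)/(Σα−K) = 41.9/91.7 = 0.4569.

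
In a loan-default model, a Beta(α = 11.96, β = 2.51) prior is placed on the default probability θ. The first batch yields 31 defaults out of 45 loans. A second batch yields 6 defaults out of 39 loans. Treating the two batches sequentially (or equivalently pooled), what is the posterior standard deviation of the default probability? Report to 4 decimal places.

The Beta prior is conjugate to a Binomial/Bernoulli likelihood; the update adds successes to α and failures to β.
After batch 1: Beta(11.96+31, 2.51+14) = Beta(42.96, 16.51).
After batch 2: Beta(42.96+6, 16.51+33) = Beta(48.96, 49.51).
Var = αβ/((α+β)²(α+β+1)) = 48.96·49.51/(98.47²·99.47) = 0.00251324; SD = √0.00251324 = 0.0501.

0.0501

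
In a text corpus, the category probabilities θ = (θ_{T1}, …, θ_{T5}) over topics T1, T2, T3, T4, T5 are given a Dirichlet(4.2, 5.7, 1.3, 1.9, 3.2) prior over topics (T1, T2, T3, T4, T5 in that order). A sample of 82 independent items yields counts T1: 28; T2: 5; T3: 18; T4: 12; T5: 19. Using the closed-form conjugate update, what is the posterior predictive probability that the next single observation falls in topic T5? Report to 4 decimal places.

The Dirichlet prior is conjugate to the Multinomial likelihood: each posterior αⱼ = prior αⱼ + observed count nⱼ.
Posterior concentration: (32.2, 10.7, 19.3, 13.9, 22.2), total = 98.3.
P(next = T5 | data) = α_{T5}/Σα = 0.2258.

0.2258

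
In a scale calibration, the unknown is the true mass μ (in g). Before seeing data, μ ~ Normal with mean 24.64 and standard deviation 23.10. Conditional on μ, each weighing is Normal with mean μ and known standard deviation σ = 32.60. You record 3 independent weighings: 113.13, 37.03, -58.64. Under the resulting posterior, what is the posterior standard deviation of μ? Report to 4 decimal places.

For Normal data with known variance σ², a Normal(μ₀, σ₀²) prior on μ is conjugate. Posterior precision = 1/σ₀² + n/σ²; posterior mean is the precision-weighted average of μ₀ and x̄.
σ₀² = 23.10² = 533.61, σ² = 32.60² = 1062.76; σ² + n·σ₀² = 1062.76 + 3·533.61 = 2663.59.
Posterior precision = 1/σ₀² + n/σ² = 1/533.61 + 3/1062.76 = (σ² + n·σ₀²)/(σ₀²σ²) = 2663.59/(533.61·1062.76); posterior variance σₙ² = σ₀²σ²/(σ² + n·σ₀²) = 533.61·1062.76/2663.59 = 212.907904.
Posterior SD = √σₙ² = √(533.61·1062.76/2663.59) = 14.5914.

14.5914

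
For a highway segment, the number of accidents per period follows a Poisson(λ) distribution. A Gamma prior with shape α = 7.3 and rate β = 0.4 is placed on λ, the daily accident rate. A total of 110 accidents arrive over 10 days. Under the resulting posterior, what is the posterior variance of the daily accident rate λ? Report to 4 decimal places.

1.0845

With a Gamma(shape α, rate β) prior, the Poisson likelihood is conjugate: the posterior is Gamma(α + ΣXᵢ, β + n).
Posterior: Gamma(α+S, β+n) = Gamma(7.3+110, 0.4+10) = Gamma(117.3, 10.4).
Var = α/β² = 117.3/10.4² = 1.0845.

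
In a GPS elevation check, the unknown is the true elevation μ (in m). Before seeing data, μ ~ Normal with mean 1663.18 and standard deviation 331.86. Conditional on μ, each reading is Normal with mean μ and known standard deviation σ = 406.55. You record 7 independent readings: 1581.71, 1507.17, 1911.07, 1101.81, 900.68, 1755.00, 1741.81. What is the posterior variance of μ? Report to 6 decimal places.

19443.254614

For Normal data with known variance σ², a Normal(μ₀, σ₀²) prior on μ is conjugate. Posterior precision = 1/σ₀² + n/σ²; posterior mean is the precision-weighted average of μ₀ and x̄.
σ₀² = 331.86² = 110131.0596, σ² = 406.55² = 165282.9025; σ² + n·σ₀² = 165282.9025 + 7·110131.0596 = 936200.3197.
Posterior precision = 1/σ₀² + n/σ² = 1/110131.0596 + 7/165282.9025 = (σ² + n·σ₀²)/(σ₀²σ²) = 936200.3197/(110131.0596·165282.9025); posterior variance σₙ² = σ₀²σ²/(σ² + n·σ₀²) = 110131.0596·165282.9025/936200.3197 = 19443.254614.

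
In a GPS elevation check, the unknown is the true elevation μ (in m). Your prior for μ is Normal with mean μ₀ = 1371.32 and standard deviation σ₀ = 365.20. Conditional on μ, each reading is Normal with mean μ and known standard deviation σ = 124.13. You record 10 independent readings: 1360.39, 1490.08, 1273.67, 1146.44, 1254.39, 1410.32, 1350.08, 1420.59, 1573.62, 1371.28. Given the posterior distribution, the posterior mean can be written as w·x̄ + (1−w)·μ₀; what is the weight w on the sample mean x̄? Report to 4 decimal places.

0.9886

For Normal data with known variance σ², a Normal(μ₀, σ₀²) prior on μ is conjugate. Posterior precision = 1/σ₀² + n/σ²; posterior mean is the precision-weighted average of μ₀ and x̄.
σ₀² = 365.20² = 133371.04, σ² = 124.13² = 15408.2569. Prior precision 1/σ₀² = 1/133371.04; data precision n/σ² = 10/15408.2569.
w = (n/σ²)/(1/σ₀² + n/σ²) = n·σ₀²/(σ² + n·σ₀²) = 10·133371.04/(15408.2569 + 10·133371.04) = 1333710.4/1349118.6569 = 0.9886.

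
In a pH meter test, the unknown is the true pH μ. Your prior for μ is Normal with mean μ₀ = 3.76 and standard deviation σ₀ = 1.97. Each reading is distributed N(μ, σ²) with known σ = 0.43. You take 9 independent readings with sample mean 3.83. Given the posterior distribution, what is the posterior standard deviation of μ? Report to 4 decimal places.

0.1430

For Normal data with known variance σ², a Normal(μ₀, σ₀²) prior on μ is conjugate. Posterior precision = 1/σ₀² + n/σ²; posterior mean is the precision-weighted average of μ₀ and x̄.
σ₀² = 1.97² = 3.8809, σ² = 0.43² = 0.1849; σ² + n·σ₀² = 0.1849 + 9·3.8809 = 35.113.
Posterior precision = 1/σ₀² + n/σ² = 1/3.8809 + 9/0.1849 = (σ² + n·σ₀²)/(σ₀²σ²) = 35.113/(3.8809·0.1849); posterior variance σₙ² = σ₀²σ²/(σ² + n·σ₀²) = 3.8809·0.1849/35.113 = 0.020436.
Posterior SD = √σₙ² = √(3.8809·0.1849/35.113) = 0.1430.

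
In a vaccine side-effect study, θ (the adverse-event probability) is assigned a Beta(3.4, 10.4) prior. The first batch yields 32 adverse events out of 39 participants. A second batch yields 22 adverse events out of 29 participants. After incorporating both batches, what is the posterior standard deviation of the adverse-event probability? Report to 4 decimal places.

The Beta prior is conjugate to a Binomial/Bernoulli likelihood; the update adds successes to α and failures to β.
After batch 1: Beta(3.4+32, 10.4+7) = Beta(35.4, 17.4).
After batch 2: Beta(35.4+22, 17.4+7) = Beta(57.4, 24.4).
Var = αβ/((α+β)²(α+β+1)) = 57.4·24.4/(81.8²·82.8) = 0.00252793; SD = √0.00252793 = 0.0503.

0.0503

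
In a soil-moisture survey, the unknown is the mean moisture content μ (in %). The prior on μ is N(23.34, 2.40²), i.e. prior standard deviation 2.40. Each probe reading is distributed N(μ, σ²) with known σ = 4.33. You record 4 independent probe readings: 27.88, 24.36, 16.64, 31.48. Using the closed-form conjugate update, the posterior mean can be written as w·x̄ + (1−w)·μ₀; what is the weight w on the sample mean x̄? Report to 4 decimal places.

0.5513

For Normal data with known variance σ², a Normal(μ₀, σ₀²) prior on μ is conjugate. Posterior precision = 1/σ₀² + n/σ²; posterior mean is the precision-weighted average of μ₀ and x̄.
σ₀² = 2.40² = 5.76, σ² = 4.33² = 18.7489. Prior precision 1/σ₀² = 1/5.76; data precision n/σ² = 4/18.7489.
w = (n/σ²)/(1/σ₀² + n/σ²) = n·σ₀²/(σ² + n·σ₀²) = 4·5.76/(18.7489 + 4·5.76) = 23.04/41.7889 = 0.5513.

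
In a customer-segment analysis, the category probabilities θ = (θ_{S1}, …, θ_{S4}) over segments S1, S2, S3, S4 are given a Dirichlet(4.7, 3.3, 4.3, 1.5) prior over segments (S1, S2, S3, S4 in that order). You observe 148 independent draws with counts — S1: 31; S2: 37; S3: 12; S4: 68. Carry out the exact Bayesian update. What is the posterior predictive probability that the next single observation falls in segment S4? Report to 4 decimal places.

0.4295

The Dirichlet prior is conjugate to the Multinomial likelihood: each posterior αⱼ = prior αⱼ + observed count nⱼ.
Posterior concentration: (35.7, 40.3, 16.3, 69.5), total = 161.8.
P(next = S4 | data) = α_{S4}/Σα = 0.4295.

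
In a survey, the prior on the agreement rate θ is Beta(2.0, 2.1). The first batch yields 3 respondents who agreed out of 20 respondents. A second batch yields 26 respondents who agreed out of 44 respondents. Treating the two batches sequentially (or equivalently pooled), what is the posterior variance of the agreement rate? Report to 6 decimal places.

The Beta prior is conjugate to a Binomial/Bernoulli likelihood; the update adds successes to α and failures to β.
After batch 1: Beta(2.0+3, 2.1+17) = Beta(5.0, 19.1).
After batch 2: Beta(5.0+26, 19.1+18) = Beta(31.0, 37.1).
Var = αβ/((α+β)²(α+β+1)) = 31.0·37.1/(68.1²·69.1) = 0.003589.

0.003589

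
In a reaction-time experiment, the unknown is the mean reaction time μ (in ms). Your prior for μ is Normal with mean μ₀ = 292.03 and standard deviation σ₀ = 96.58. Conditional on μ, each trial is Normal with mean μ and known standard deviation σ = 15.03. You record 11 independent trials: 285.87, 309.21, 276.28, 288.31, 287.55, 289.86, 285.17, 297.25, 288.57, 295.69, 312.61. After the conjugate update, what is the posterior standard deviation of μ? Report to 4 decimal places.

4.5267

For Normal data with known variance σ², a Normal(μ₀, σ₀²) prior on μ is conjugate. Posterior precision = 1/σ₀² + n/σ²; posterior mean is the precision-weighted average of μ₀ and x̄.
σ₀² = 96.58² = 9327.6964, σ² = 15.03² = 225.9009; σ² + n·σ₀² = 225.9009 + 11·9327.6964 = 102830.5613.
Posterior precision = 1/σ₀² + n/σ² = 1/9327.6964 + 11/225.9009 = (σ² + n·σ₀²)/(σ₀²σ²) = 102830.5613/(9327.6964·225.9009); posterior variance σₙ² = σ₀²σ²/(σ² + n·σ₀²) = 9327.6964·225.9009/102830.5613 = 20.491330.
Posterior SD = √σₙ² = √(9327.6964·225.9009/102830.5613) = 4.5267.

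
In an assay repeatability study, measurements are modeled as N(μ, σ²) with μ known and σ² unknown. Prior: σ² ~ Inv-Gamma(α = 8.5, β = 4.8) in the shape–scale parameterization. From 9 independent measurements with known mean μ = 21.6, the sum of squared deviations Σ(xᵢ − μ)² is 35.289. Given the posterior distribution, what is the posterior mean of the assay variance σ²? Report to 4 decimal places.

With known mean μ and an Inverse-Gamma(α, β) prior on σ², the Normal likelihood is conjugate: posterior is Inv-Gamma(α + n/2, β + Σ(xᵢ−μ)²/2).
Posterior: Inv-Gamma(8.5 + 9/2, 4.8 + 35.289/2) = Inv-Gamma(13.00, 22.4445).
E[σ²|data] = β/(α−1) = 22.4445/12.00 = 1.8704.

1.8704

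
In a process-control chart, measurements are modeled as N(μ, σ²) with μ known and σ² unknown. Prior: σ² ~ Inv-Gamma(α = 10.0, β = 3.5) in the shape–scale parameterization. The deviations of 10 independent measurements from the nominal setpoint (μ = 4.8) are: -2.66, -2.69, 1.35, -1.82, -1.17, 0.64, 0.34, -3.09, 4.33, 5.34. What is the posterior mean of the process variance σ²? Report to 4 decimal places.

With known mean μ and an Inverse-Gamma(α, β) prior on σ², the Normal likelihood is conjugate: posterior is Inv-Gamma(α + n/2, β + Σ(xᵢ−μ)²/2).
Σ(xᵢ−μ)² = (-2.66)² + (-2.69)² + (1.35)² + (-1.82)² + (-1.17)² + (0.64)² + (0.34)² + (-3.09)² + (4.33)² + (5.34)² = 78.1533.
Posterior: Inv-Gamma(10.0 + 10/2, 3.5 + 78.1533/2) = Inv-Gamma(15.00, 42.57665).
E[σ²|data] = β/(α−1) = 42.57665/14.00 = 3.0412.

3.0412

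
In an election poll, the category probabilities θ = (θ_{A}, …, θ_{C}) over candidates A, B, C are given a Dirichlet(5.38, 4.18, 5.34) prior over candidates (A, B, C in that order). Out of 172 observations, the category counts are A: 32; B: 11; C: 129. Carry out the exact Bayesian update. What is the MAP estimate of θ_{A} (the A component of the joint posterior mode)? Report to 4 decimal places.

0.1978

The Dirichlet prior is conjugate to the Multinomial likelihood: each posterior αⱼ = prior αⱼ + observed count nⱼ.
Posterior concentration: (37.38, 15.18, 134.34), total = 186.90.
Joint mode component: (α_{A}−1)/(Σα−K) = 36.38/183.90 = 0.1978.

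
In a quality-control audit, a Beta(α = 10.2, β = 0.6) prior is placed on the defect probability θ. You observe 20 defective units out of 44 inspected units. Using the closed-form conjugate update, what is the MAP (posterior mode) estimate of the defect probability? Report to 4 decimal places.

The Beta prior is conjugate to a Binomial/Bernoulli likelihood; the update adds successes to α and failures to β.
Posterior: Beta(α+k, β+n−k) = Beta(10.2+20, 0.6+24) = Beta(30.2, 24.6).
Mode of Beta(a,b) for a,b>1 is (a−1)/(a+b−2) = 29.2/52.8 = 0.5530.

0.5530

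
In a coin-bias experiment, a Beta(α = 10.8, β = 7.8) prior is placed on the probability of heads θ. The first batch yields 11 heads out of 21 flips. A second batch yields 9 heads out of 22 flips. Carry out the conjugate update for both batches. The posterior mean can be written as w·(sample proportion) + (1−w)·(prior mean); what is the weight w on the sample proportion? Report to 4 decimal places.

0.6981

The Beta prior is conjugate to a Binomial/Bernoulli likelihood; the update adds successes to α and failures to β.
Total number of flips: n = 21 + 22 = 43.
Posterior mean = (α₀+k)/(α₀+β₀+n) = [n/(α₀+β₀+n)]·(k/n) + [(α₀+β₀)/(α₀+β₀+n)]·α₀/(α₀+β₀), so only n and the prior enter the weight.
The weight on the data is w = n/(α₀+β₀+n) = 43/(10.8+7.8+43) = 43/61.6 = 0.6981.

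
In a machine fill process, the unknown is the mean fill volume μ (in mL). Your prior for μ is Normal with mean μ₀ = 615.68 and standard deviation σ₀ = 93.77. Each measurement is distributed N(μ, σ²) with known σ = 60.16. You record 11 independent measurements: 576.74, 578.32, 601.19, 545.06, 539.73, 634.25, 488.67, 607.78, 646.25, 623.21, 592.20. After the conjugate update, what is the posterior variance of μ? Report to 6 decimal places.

For Normal data with known variance σ², a Normal(μ₀, σ₀²) prior on μ is conjugate. Posterior precision = 1/σ₀² + n/σ²; posterior mean is the precision-weighted average of μ₀ and x̄.
σ₀² = 93.77² = 8792.8129, σ² = 60.16² = 3619.2256; σ² + n·σ₀² = 3619.2256 + 11·8792.8129 = 100340.1675.
Posterior precision = 1/σ₀² + n/σ² = 1/8792.8129 + 11/3619.2256 = (σ² + n·σ₀²)/(σ₀²σ²) = 100340.1675/(8792.8129·3619.2256); posterior variance σₙ² = σ₀²σ²/(σ² + n·σ₀²) = 8792.8129·3619.2256/100340.1675 = 317.152884.

317.152884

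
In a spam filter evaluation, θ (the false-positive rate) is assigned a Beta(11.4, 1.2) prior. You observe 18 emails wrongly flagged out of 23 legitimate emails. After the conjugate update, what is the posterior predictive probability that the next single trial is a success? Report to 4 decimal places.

The Beta prior is conjugate to a Binomial/Bernoulli likelihood; the update adds successes to α and failures to β.
Posterior: Beta(α+k, β+n−k) = Beta(11.4+18, 1.2+5) = Beta(29.4, 6.2).
For a single future Bernoulli trial, P(success | data) = α/(α+β) = 0.8258.

0.8258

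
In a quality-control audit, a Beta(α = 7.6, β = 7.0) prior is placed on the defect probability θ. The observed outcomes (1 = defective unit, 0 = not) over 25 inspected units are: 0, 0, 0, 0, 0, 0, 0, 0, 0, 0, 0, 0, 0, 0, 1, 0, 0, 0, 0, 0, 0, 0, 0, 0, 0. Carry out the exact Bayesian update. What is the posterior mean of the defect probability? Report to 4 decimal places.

The Beta prior is conjugate to a Binomial/Bernoulli likelihood; the update adds successes to α and failures to β.
Posterior: Beta(α+k, β+n−k) = Beta(7.6+1, 7.0+24) = Beta(8.6, 31.0).
Posterior mean = α/(α+β) = 8.6/39.6 = 0.2172.

0.2172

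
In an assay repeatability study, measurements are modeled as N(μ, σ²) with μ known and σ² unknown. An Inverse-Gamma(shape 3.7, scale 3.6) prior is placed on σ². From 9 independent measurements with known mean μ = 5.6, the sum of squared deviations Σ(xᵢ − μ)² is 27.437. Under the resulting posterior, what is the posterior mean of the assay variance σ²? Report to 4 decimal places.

With known mean μ and an Inverse-Gamma(α, β) prior on σ², the Normal likelihood is conjugate: posterior is Inv-Gamma(α + n/2, β + Σ(xᵢ−μ)²/2).
Posterior: Inv-Gamma(3.7 + 9/2, 3.6 + 27.437/2) = Inv-Gamma(8.20, 17.3185).
E[σ²|data] = β/(α−1) = 17.3185/7.20 = 2.4053.

2.4053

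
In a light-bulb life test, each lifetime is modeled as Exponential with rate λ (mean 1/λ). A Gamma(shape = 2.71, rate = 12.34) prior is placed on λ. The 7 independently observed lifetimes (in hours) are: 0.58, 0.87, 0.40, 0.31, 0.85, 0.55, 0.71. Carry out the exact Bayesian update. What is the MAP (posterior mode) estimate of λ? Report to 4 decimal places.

With a Gamma(shape α, rate β) prior on the exponential rate λ, the posterior after n observations with total T = Σxᵢ is Gamma(α+n, β+T).
Sum of observations T = 4.27 hours; n = 7.
Posterior: Gamma(2.71+7, 12.34+4.27) = Gamma(9.71, 16.61).
Mode = (α−1)/β = 0.5244.

0.5244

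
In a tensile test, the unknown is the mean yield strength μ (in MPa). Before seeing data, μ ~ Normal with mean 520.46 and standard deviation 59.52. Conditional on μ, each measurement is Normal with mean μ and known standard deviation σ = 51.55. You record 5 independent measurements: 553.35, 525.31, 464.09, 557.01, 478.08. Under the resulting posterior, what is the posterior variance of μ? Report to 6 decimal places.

For Normal data with known variance σ², a Normal(μ₀, σ₀²) prior on μ is conjugate. Posterior precision = 1/σ₀² + n/σ²; posterior mean is the precision-weighted average of μ₀ and x̄.
σ₀² = 59.52² = 3542.6304, σ² = 51.55² = 2657.4025; σ² + n·σ₀² = 2657.4025 + 5·3542.6304 = 20370.5545.
Posterior precision = 1/σ₀² + n/σ² = 1/3542.6304 + 5/2657.4025 = (σ² + n·σ₀²)/(σ₀²σ²) = 20370.5545/(3542.6304·2657.4025); posterior variance σₙ² = σ₀²σ²/(σ² + n·σ₀²) = 3542.6304·2657.4025/20370.5545 = 462.147208.

462.147208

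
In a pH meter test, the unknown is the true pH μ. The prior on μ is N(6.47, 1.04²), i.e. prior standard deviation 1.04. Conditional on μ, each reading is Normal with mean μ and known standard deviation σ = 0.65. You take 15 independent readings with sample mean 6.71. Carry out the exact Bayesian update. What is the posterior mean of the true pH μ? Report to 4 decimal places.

6.7039

For Normal data with known variance σ², a Normal(μ₀, σ₀²) prior on μ is conjugate. Posterior precision = 1/σ₀² + n/σ²; posterior mean is the precision-weighted average of μ₀ and x̄.
n·x̄ = 15·6.71 = 100.65.
σ₀² = 1.04² = 1.0816, σ² = 0.65² = 0.4225; σ² + n·σ₀² = 0.4225 + 15·1.0816 = 16.6465.
Posterior mean = (μ₀/σ₀² + n·x̄/σ²)/(1/σ₀² + n/σ²) = (σ²·μ₀ + σ₀²·n·x̄)/(σ² + n·σ₀²) = (0.4225·6.47 + 1.0816·100.65)/16.6465 = 111.596615/16.6465 = 6.7039.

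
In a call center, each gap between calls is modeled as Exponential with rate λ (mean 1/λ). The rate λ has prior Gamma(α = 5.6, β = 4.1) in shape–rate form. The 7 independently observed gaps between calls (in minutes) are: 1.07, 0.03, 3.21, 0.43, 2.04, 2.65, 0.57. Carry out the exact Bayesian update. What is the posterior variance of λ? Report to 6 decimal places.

With a Gamma(shape α, rate β) prior on the exponential rate λ, the posterior after n observations with total T = Σxᵢ is Gamma(α+n, β+T).
Sum of observations T = 10.00 minutes; n = 7.
Posterior: Gamma(5.6+7, 4.1+10.00) = Gamma(12.6, 14.10).
Var = α/β² = 0.063377.

0.063377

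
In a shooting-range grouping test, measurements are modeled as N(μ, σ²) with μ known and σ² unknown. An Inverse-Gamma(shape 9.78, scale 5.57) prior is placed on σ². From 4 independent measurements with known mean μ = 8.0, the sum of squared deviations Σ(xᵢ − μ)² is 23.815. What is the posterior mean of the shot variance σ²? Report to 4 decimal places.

1.6213

With known mean μ and an Inverse-Gamma(α, β) prior on σ², the Normal likelihood is conjugate: posterior is Inv-Gamma(α + n/2, β + Σ(xᵢ−μ)²/2).
Posterior: Inv-Gamma(9.78 + 4/2, 5.57 + 23.815/2) = Inv-Gamma(11.78, 17.4775).
E[σ²|data] = β/(α−1) = 17.4775/10.78 = 1.6213.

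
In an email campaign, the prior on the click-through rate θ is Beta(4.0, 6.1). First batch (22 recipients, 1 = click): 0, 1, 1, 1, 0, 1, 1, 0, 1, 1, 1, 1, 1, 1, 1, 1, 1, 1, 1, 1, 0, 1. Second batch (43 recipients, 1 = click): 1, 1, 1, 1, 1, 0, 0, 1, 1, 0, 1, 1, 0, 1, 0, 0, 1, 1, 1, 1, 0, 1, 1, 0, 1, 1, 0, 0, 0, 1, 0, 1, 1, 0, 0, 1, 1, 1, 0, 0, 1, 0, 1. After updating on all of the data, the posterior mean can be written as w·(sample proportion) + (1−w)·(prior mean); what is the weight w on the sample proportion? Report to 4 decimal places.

The Beta prior is conjugate to a Binomial/Bernoulli likelihood; the update adds successes to α and failures to β.
Total number of recipients: n = 22 + 43 = 65.
Posterior mean = (α₀+k)/(α₀+β₀+n) = [n/(α₀+β₀+n)]·(k/n) + [(α₀+β₀)/(α₀+β₀+n)]·α₀/(α₀+β₀), so only n and the prior enter the weight.
The weight on the data is w = n/(α₀+β₀+n) = 65/(4.0+6.1+65) = 65/75.1 = 0.8655.

0.8655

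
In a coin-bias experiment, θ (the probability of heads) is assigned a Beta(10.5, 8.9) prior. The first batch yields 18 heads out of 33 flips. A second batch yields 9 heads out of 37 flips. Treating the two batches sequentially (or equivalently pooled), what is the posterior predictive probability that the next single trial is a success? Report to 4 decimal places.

The Beta prior is conjugate to a Binomial/Bernoulli likelihood; the update adds successes to α and failures to β.
After batch 1: Beta(10.5+18, 8.9+15) = Beta(28.5, 23.9).
After batch 2: Beta(28.5+9, 23.9+28) = Beta(37.5, 51.9).
For a single future Bernoulli trial, P(success | data) = α/(α+β) = 0.4195.

0.4195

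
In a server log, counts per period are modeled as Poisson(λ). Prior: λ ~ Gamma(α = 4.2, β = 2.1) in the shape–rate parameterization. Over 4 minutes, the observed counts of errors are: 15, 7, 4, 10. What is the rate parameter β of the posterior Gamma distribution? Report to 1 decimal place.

6.1

With a Gamma(shape α, rate β) prior, the Poisson likelihood is conjugate: the posterior is Gamma(α + ΣXᵢ, β + n).
Sum of counts S = 36 over n = 4 minutes.
Posterior: Gamma(α+S, β+n) = Gamma(4.2+36, 2.1+4) = Gamma(40.2, 6.1).
Posterior β = 6.1.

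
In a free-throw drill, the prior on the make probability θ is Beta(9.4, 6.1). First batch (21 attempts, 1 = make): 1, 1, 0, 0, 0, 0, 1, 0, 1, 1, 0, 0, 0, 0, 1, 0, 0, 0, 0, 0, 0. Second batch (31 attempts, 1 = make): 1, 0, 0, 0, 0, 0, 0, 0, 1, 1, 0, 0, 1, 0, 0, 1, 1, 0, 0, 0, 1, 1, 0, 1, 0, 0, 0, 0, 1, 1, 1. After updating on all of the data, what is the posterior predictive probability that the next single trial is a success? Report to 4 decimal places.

The Beta prior is conjugate to a Binomial/Bernoulli likelihood; the update adds successes to α and failures to β.
After batch 1: Beta(9.4+6, 6.1+15) = Beta(15.4, 21.1).
After batch 2: Beta(15.4+12, 21.1+19) = Beta(27.4, 40.1).
For a single future Bernoulli trial, P(success | data) = α/(α+β) = 0.4059.

0.4059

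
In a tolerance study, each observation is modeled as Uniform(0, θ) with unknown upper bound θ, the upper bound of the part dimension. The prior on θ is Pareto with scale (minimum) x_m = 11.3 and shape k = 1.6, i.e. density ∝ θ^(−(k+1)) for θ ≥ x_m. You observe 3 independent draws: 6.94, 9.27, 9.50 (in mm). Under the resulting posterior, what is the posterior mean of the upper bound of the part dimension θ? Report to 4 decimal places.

14.4389

A Pareto(scale x_m, shape k) prior on the upper bound θ of Uniform(0, θ) is conjugate: posterior is Pareto(max(x_m, max xᵢ), k + n).
Sample maximum = 9.50; prior scale x_m = 11.3 → posterior scale = max = 11.30.
Posterior shape = 1.6 + 3 = 4.6.
E[θ|data] = k·x_m/(k−1) = 4.6·11.30/3.6 = 14.4389.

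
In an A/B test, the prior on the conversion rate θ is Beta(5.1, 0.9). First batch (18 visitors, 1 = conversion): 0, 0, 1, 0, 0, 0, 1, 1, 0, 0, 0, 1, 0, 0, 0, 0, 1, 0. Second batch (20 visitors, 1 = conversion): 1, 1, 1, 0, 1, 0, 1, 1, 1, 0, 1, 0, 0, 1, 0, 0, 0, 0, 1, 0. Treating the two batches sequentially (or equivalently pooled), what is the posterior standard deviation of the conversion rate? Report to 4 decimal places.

0.0743

The Beta prior is conjugate to a Binomial/Bernoulli likelihood; the update adds successes to α and failures to β.
After batch 1: Beta(5.1+5, 0.9+13) = Beta(10.1, 13.9).
After batch 2: Beta(10.1+10, 13.9+10) = Beta(20.1, 23.9).
Var = αβ/((α+β)²(α+β+1)) = 20.1·23.9/(44.0²·45.0) = 0.00551412; SD = √0.00551412 = 0.0743.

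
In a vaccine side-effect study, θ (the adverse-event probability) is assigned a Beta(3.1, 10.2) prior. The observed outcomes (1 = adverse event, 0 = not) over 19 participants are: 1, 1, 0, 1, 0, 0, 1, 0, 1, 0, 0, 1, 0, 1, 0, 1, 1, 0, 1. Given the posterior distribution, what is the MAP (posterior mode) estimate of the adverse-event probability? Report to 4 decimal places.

The Beta prior is conjugate to a Binomial/Bernoulli likelihood; the update adds successes to α and failures to β.
Posterior: Beta(α+k, β+n−k) = Beta(3.1+10, 10.2+9) = Beta(13.1, 19.2).
Mode of Beta(a,b) for a,b>1 is (a−1)/(a+b−2) = 12.1/30.3 = 0.3993.

0.3993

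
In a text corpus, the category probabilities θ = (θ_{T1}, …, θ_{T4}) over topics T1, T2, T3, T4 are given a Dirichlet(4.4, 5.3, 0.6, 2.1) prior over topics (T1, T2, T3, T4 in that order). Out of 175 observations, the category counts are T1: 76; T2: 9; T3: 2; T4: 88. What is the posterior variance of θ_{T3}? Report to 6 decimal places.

0.000073

The Dirichlet prior is conjugate to the Multinomial likelihood: each posterior αⱼ = prior αⱼ + observed count nⱼ.
Posterior concentration: (80.4, 14.3, 2.6, 90.1), total = 187.4.
Var[θ_j] = α_j(Σα−α_j)/((Σα)²(Σα+1)) = 2.6·184.8/(187.4²·188.4) = 0.000073.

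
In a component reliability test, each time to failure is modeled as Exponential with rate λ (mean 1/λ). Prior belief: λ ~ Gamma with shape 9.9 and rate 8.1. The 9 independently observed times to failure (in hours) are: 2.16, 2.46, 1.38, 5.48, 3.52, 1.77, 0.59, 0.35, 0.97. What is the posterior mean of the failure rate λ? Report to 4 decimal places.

With a Gamma(shape α, rate β) prior on the exponential rate λ, the posterior after n observations with total T = Σxᵢ is Gamma(α+n, β+T).
Sum of observations T = 18.68 hours; n = 9.
Posterior: Gamma(9.9+9, 8.1+18.68) = Gamma(18.9, 26.78).
Posterior mean of λ = α/β = 18.9/26.78 = 0.7058.

0.7058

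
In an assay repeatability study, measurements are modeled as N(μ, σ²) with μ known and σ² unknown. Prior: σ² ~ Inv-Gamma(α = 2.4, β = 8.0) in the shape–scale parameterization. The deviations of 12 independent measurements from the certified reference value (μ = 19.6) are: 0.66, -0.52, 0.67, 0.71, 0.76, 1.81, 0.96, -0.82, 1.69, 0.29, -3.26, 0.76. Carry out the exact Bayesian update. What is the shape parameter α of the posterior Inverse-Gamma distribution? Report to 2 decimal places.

With known mean μ and an Inverse-Gamma(α, β) prior on σ², the Normal likelihood is conjugate: posterior is Inv-Gamma(α + n/2, β + Σ(xᵢ−μ)²/2).
Σ(xᵢ−μ)² = (0.66)² + (-0.52)² + (0.67)² + (0.71)² + (0.76)² + (1.81)² + (0.96)² + (-0.82)² + (1.69)² + (0.29)² + (-3.26)² + (0.76)² = 21.2521.
Posterior: Inv-Gamma(2.4 + 12/2, 8.0 + 21.2521/2) = Inv-Gamma(8.40, 18.62605).
Posterior α = 8.40.

8.40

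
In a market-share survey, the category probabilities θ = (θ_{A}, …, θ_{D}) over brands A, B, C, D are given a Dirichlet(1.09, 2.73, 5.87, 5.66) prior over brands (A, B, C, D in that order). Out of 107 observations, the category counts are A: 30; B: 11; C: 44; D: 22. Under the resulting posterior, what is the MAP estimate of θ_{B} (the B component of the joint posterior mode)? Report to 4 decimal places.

The Dirichlet prior is conjugate to the Multinomial likelihood: each posterior αⱼ = prior αⱼ + observed count nⱼ.
Posterior concentration: (31.09, 13.73, 49.87, 27.66), total = 122.35.
Joint mode component: (α_{B}−1)/(Σα−K) = 12.73/118.35 = 0.1076.

0.1076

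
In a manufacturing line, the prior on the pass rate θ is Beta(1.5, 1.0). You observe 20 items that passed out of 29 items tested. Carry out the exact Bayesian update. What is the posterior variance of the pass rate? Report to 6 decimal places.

The Beta prior is conjugate to a Binomial/Bernoulli likelihood; the update adds successes to α and failures to β.
Posterior: Beta(α+k, β+n−k) = Beta(1.5+20, 1.0+9) = Beta(21.5, 10.0).
Var = αβ/((α+β)²(α+β+1)) = 21.5·10.0/(31.5²·32.5) = 0.006667.

0.006667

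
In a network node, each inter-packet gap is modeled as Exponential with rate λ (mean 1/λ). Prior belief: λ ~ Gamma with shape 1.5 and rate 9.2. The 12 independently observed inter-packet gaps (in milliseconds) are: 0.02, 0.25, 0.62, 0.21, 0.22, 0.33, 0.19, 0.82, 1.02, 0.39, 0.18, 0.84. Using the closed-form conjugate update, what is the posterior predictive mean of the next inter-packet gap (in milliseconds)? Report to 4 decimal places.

1.1432

With a Gamma(shape α, rate β) prior on the exponential rate λ, the posterior after n observations with total T = Σxᵢ is Gamma(α+n, β+T).
Sum of observations T = 5.09 milliseconds; n = 12.
Posterior: Gamma(1.5+12, 9.2+5.09) = Gamma(13.5, 14.29).
The predictive distribution for the next observation is Lomax; its mean is β/(α−1) = 14.29/12.5 = 1.1432.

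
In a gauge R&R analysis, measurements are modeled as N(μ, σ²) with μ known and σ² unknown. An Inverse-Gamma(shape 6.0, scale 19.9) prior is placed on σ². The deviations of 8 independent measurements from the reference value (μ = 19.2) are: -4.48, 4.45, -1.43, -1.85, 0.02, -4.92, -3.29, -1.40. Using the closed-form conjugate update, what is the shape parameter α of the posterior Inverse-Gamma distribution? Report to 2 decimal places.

With known mean μ and an Inverse-Gamma(α, β) prior on σ², the Normal likelihood is conjugate: posterior is Inv-Gamma(α + n/2, β + Σ(xᵢ−μ)²/2).
Σ(xᵢ−μ)² = (-4.48)² + (4.45)² + (-1.43)² + (-1.85)² + (0.02)² + (-4.92)² + (-3.29)² + (-1.40)² = 82.3312.
Posterior: Inv-Gamma(6.0 + 8/2, 19.9 + 82.3312/2) = Inv-Gamma(10.00, 61.06560).
Posterior α = 10.00.

10.00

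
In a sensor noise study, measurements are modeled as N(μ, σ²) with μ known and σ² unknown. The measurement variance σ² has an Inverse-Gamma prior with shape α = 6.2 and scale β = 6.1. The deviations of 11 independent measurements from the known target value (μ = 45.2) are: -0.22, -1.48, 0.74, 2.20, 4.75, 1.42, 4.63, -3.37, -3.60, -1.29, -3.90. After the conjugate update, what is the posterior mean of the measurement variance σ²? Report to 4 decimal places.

With known mean μ and an Inverse-Gamma(α, β) prior on σ², the Normal likelihood is conjugate: posterior is Inv-Gamma(α + n/2, β + Σ(xᵢ−μ)²/2).
Σ(xᵢ−μ)² = (-0.22)² + (-1.48)² + (0.74)² + (2.20)² + (4.75)² + (1.42)² + (4.63)² + (-3.37)² + (-3.60)² + (-1.29)² + (-3.90)² = 94.8332.
Posterior: Inv-Gamma(6.2 + 11/2, 6.1 + 94.8332/2) = Inv-Gamma(11.70, 53.51660).
E[σ²|data] = β/(α−1) = 53.51660/10.70 = 5.0016.

5.0016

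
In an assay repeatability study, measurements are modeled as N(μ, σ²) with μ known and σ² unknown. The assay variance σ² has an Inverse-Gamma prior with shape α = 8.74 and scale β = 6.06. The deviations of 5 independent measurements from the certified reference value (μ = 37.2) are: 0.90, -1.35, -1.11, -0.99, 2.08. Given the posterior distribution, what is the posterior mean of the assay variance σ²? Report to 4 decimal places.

1.0396

With known mean μ and an Inverse-Gamma(α, β) prior on σ², the Normal likelihood is conjugate: posterior is Inv-Gamma(α + n/2, β + Σ(xᵢ−μ)²/2).
Σ(xᵢ−μ)² = (0.90)² + (-1.35)² + (-1.11)² + (-0.99)² + (2.08)² = 9.1711.
Posterior: Inv-Gamma(8.74 + 5/2, 6.06 + 9.1711/2) = Inv-Gamma(11.24, 10.64555).
E[σ²|data] = β/(α−1) = 10.64555/10.24 = 1.0396.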